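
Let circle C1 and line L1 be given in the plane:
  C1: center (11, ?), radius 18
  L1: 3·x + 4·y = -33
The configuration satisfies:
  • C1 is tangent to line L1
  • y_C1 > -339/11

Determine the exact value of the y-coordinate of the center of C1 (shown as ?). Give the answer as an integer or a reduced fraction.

6

1. [C1‖L1]  y_C1² + 33y_C1 − 234 = 0  ⇒  y_C1 = -39 or 6
2. given y_C1 > -339/11: keep 6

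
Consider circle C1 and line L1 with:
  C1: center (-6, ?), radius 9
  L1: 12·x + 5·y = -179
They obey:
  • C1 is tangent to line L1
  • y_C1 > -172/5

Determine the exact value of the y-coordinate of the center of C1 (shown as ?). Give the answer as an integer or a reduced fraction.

2

1. [C1‖L1]  y_C1² + (214/5)y_C1 − 448/5 = 0  ⇒  y_C1 = -224/5 or 2
2. given y_C1 > -172/5: keep 2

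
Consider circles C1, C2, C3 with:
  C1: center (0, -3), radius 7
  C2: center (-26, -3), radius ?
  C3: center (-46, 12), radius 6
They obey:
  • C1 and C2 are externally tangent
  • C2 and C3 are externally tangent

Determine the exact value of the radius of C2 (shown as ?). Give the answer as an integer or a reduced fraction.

19

1. [ext C1·C2]  r_C2² + 14r_C2 − 627 = 0  ⇒  r_C2 = 19 (r>0 drops 1)
2. [ext C2·C3]  r_C2² + 12r_C2 − 589 = 0  ⇒  r_C2 = 19 (r>0 drops 1)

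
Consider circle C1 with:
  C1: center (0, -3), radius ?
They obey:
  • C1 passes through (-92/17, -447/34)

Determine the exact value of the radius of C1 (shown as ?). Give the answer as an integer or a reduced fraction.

23/2

1. [C1∋P]  r_C1² − 529/4 = 0  ⇒  r_C1 = 23/2 (r>0 drops 1)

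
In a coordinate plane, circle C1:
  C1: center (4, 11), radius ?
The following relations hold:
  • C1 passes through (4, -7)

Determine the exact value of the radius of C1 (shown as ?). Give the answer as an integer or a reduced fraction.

18

1. [C1∋P]  r_C1² − 324 = 0  ⇒  r_C1 = 18 (r>0 drops 1)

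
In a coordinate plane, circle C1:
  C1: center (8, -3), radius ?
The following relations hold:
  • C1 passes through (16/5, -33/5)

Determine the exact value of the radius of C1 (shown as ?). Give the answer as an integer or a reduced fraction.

6

1. [C1∋P]  r_C1² − 36 = 0  ⇒  r_C1 = 6 (r>0 drops 1)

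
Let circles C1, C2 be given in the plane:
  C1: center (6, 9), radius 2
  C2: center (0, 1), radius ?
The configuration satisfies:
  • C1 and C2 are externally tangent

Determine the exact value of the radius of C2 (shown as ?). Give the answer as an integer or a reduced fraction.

8

1. [ext C1·C2]  r_C2² + 4r_C2 − 96 = 0  ⇒  r_C2 = 8 (r>0 drops 1)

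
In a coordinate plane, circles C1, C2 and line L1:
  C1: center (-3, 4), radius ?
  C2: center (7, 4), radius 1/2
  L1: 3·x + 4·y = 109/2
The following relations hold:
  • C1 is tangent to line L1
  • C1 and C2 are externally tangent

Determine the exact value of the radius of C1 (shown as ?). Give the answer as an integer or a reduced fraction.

19/2

1. [C1‖L1]  r_C1² − 361/4 = 0  ⇒  r_C1 = 19/2 (r>0 drops 1)
2. [ext C1·C2]  r_C1² + 1r_C1 − 399/4 = 0  ⇒  r_C1 = 19/2 (r>0 drops 1)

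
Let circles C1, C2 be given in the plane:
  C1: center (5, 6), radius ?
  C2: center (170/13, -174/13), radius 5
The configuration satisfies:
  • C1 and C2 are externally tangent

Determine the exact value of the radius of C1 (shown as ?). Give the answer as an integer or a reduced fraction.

16

1. [ext C1·C2]  r_C1² + 10r_C1 − 416 = 0  ⇒  r_C1 = 16 (r>0 drops 1)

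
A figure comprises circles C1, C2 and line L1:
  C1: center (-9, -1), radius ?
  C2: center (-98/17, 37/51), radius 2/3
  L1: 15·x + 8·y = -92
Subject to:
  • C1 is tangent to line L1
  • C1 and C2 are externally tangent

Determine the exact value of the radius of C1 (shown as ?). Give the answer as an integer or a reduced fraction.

3

1. [C1‖L1]  r_C1² − 9 = 0  ⇒  r_C1 = 3 (r>0 drops 1)
2. [ext C1·C2]  r_C1² + (4/3)r_C1 − 13 = 0  ⇒  r_C1 = 3 (r>0 drops 1)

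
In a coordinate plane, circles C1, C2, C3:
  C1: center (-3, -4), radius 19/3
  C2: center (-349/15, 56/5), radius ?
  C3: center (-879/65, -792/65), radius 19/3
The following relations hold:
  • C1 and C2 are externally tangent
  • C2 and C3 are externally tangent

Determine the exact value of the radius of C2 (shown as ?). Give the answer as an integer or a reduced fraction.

19

1. [ext C1·C2]  r_C2² + (38/3)r_C2 − 1805/3 = 0  ⇒  r_C2 = 19 (r>0 drops 1)
2. [ext C2·C3]  r_C2² + (38/3)r_C2 − 1805/3 = 0  ⇒  r_C2 = 19 (r>0 drops 1)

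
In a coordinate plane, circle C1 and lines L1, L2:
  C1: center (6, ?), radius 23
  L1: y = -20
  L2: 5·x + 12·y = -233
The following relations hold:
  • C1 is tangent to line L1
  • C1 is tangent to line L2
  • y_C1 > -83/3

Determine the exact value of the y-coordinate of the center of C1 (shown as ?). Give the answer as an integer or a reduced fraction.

1. [C1‖L1]  y_C1² + 40y_C1 − 129 = 0  ⇒  y_C1 = -43 or 3
2. [C1‖L2]  y_C1² + (263/6)y_C1 − 281/2 = 0  ⇒  y_C1 = -281/6 or 3

3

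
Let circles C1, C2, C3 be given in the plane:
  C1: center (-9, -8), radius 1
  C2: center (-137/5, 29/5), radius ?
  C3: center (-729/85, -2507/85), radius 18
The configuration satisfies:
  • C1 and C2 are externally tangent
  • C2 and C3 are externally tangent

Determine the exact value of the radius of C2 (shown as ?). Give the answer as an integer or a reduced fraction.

1. [ext C1·C2]  r_C2² + 2r_C2 − 528 = 0  ⇒  r_C2 = 22 (r>0 drops 1)
2. [ext C2·C3]  r_C2² + 36r_C2 − 1276 = 0  ⇒  r_C2 = 22 (r>0 drops 1)

22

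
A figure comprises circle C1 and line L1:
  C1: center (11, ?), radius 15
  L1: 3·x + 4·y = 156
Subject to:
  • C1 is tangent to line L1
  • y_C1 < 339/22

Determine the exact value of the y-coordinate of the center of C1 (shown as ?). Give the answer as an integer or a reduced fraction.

1. [C1‖L1]  y_C1² − (123/2)y_C1 + 594 = 0  ⇒  y_C1 = 12 or 99/2
2. given y_C1 < 339/22: keep 12

12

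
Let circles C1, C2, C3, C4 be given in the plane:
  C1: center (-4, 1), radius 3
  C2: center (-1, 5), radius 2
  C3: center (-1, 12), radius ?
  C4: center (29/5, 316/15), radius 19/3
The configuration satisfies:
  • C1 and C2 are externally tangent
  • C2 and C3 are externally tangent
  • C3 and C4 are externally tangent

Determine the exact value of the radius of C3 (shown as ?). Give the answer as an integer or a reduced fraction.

1. [ext C2·C3]  r_C3² + 4r_C3 − 45 = 0  ⇒  r_C3 = 5 (r>0 drops 1)
2. [ext C3·C4]  r_C3² + (38/3)r_C3 − 265/3 = 0  ⇒  r_C3 = 5 (r>0 drops 1)

5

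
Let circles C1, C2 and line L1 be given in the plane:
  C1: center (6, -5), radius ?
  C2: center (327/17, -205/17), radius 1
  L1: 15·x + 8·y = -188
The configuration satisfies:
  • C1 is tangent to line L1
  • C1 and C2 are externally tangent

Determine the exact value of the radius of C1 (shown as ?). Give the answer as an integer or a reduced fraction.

14

1. [C1‖L1]  r_C1² − 196 = 0  ⇒  r_C1 = 14 (r>0 drops 1)
2. [ext C1·C2]  r_C1² + 2r_C1 − 224 = 0  ⇒  r_C1 = 14 (r>0 drops 1)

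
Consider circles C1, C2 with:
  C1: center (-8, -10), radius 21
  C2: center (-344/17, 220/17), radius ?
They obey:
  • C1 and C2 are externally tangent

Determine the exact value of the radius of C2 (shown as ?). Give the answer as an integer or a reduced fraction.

5

1. [ext C1·C2]  r_C2² + 42r_C2 − 235 = 0  ⇒  r_C2 = 5 (r>0 drops 1)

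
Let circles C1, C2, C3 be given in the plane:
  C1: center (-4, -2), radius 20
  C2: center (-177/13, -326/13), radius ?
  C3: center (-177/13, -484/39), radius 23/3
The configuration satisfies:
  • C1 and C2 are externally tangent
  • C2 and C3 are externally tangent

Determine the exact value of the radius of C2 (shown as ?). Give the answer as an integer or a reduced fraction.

5

1. [ext C1·C2]  r_C2² + 40r_C2 − 225 = 0  ⇒  r_C2 = 5 (r>0 drops 1)
2. [ext C2·C3]  r_C2² + (46/3)r_C2 − 305/3 = 0  ⇒  r_C2 = 5 (r>0 drops 1)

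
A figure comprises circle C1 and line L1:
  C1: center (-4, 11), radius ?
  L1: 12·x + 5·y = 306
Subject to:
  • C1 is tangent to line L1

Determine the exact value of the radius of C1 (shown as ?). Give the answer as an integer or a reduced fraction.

1. [C1‖L1]  r_C1² − 529 = 0  ⇒  r_C1 = 23 (r>0 drops 1)

23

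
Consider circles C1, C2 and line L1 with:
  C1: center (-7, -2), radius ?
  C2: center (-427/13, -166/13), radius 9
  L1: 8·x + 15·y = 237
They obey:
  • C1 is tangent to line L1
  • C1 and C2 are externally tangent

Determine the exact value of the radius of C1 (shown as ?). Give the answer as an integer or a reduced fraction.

19

1. [C1‖L1]  r_C1² − 361 = 0  ⇒  r_C1 = 19 (r>0 drops 1)
2. [ext C1·C2]  r_C1² + 18r_C1 − 703 = 0  ⇒  r_C1 = 19 (r>0 drops 1)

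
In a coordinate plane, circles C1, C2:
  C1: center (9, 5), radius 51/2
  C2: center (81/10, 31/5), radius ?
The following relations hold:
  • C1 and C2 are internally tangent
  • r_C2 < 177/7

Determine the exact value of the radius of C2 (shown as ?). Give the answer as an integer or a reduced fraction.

24

1. [int C1,C2]  r_C2² − 51r_C2 + 648 = 0  ⇒  r_C2 = 24 or 27
2. given r_C2 < 177/7: keep 24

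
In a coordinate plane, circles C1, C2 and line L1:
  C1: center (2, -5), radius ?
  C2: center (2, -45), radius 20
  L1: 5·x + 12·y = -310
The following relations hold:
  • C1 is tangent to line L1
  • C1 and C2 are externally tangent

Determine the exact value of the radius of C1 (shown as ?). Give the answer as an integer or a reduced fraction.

1. [C1‖L1]  r_C1² − 400 = 0  ⇒  r_C1 = 20 (r>0 drops 1)
2. [ext C1·C2]  r_C1² + 40r_C1 − 1200 = 0  ⇒  r_C1 = 20 (r>0 drops 1)

20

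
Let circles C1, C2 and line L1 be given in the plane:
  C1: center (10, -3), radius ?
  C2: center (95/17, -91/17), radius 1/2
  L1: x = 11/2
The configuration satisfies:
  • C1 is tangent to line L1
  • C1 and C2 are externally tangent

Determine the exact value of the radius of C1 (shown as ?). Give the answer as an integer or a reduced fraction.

1. [C1‖L1]  r_C1² − 81/4 = 0  ⇒  r_C1 = 9/2 (r>0 drops 1)
2. [ext C1·C2]  r_C1² + 1r_C1 − 99/4 = 0  ⇒  r_C1 = 9/2 (r>0 drops 1)

9/2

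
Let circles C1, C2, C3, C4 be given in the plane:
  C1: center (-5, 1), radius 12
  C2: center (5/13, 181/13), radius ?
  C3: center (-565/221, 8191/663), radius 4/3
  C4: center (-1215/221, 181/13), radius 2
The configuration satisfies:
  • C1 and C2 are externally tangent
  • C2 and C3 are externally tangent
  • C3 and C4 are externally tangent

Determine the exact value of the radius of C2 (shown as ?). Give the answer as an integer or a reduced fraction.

1. [ext C1·C2]  r_C2² + 24r_C2 − 52 = 0  ⇒  r_C2 = 2 (r>0 drops 1)
2. [ext C2·C3]  r_C2² + (8/3)r_C2 − 28/3 = 0  ⇒  r_C2 = 2 (r>0 drops 1)

2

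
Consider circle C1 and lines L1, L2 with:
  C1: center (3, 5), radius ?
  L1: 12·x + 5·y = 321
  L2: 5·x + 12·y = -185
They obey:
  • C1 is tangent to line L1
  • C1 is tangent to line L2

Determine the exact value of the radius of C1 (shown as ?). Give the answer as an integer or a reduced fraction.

20

1. [C1‖L1]  r_C1² − 400 = 0  ⇒  r_C1 = 20 (r>0 drops 1)
2. [C1‖L2]  r_C1² − 400 = 0  ⇒  r_C1 = 20 (r>0 drops 1)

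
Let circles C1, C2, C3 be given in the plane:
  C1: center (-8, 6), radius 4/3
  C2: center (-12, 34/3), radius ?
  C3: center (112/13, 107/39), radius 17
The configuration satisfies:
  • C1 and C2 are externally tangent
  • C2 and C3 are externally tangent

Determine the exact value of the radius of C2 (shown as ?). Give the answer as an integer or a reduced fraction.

1. [ext C1·C2]  r_C2² + (8/3)r_C2 − 128/3 = 0  ⇒  r_C2 = 16/3 (r>0 drops 1)
2. [ext C2·C3]  r_C2² + 34r_C2 − 1888/9 = 0  ⇒  r_C2 = 16/3 (r>0 drops 1)

16/3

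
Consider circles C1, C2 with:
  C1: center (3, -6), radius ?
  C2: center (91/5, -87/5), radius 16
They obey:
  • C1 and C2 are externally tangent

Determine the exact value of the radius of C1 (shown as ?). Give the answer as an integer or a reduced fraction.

3

1. [ext C1·C2]  r_C1² + 32r_C1 − 105 = 0  ⇒  r_C1 = 3 (r>0 drops 1)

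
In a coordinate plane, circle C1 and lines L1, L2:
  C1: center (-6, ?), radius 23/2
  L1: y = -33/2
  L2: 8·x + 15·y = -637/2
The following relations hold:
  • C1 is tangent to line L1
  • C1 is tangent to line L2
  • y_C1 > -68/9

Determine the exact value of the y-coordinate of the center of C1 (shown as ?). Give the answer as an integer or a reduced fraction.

1. [C1‖L1]  y_C1² + 33y_C1 + 140 = 0  ⇒  y_C1 = -28 or -5
2. [C1‖L2]  y_C1² + (541/15)y_C1 + 466/3 = 0  ⇒  y_C1 = -466/15 or -5

-5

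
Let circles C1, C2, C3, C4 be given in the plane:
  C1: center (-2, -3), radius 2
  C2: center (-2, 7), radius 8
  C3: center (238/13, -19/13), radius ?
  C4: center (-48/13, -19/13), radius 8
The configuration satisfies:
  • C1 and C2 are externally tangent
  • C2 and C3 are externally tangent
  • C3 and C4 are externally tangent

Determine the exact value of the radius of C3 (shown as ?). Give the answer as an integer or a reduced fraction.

14

1. [ext C2·C3]  r_C3² + 16r_C3 − 420 = 0  ⇒  r_C3 = 14 (r>0 drops 1)
2. [ext C3·C4]  r_C3² + 16r_C3 − 420 = 0  ⇒  r_C3 = 14 (r>0 drops 1)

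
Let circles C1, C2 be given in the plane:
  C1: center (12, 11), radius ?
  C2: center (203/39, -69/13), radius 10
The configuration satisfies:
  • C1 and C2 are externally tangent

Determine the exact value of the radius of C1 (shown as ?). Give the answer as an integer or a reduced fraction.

1. [ext C1·C2]  r_C1² + 20r_C1 − 1909/9 = 0  ⇒  r_C1 = 23/3 (r>0 drops 1)

23/3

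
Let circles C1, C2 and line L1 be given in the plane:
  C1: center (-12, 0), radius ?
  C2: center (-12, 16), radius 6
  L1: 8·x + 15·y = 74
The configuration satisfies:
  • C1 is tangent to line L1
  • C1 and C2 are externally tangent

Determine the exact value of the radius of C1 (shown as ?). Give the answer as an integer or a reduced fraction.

10

1. [C1‖L1]  r_C1² − 100 = 0  ⇒  r_C1 = 10 (r>0 drops 1)
2. [ext C1·C2]  r_C1² + 12r_C1 − 220 = 0  ⇒  r_C1 = 10 (r>0 drops 1)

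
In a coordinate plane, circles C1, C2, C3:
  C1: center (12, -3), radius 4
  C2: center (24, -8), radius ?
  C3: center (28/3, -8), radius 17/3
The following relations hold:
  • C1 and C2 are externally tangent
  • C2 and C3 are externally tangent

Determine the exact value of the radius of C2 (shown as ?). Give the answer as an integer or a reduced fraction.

1. [ext C1·C2]  r_C2² + 8r_C2 − 153 = 0  ⇒  r_C2 = 9 (r>0 drops 1)
2. [ext C2·C3]  r_C2² + (34/3)r_C2 − 183 = 0  ⇒  r_C2 = 9 (r>0 drops 1)

9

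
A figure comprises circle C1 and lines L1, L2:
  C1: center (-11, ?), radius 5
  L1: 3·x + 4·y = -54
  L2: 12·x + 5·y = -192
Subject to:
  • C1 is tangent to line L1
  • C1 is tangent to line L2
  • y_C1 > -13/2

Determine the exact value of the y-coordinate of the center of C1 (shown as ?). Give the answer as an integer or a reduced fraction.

1. [C1‖L1]  y_C1² + (21/2)y_C1 − 23/2 = 0  ⇒  y_C1 = -23/2 or 1
2. [C1‖L2]  y_C1² + 24y_C1 − 25 = 0  ⇒  y_C1 = -25 or 1

1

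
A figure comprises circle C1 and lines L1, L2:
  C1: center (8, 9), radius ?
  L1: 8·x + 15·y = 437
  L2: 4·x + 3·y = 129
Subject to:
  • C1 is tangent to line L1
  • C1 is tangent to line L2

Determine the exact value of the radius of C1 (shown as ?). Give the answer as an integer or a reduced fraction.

1. [C1‖L1]  r_C1² − 196 = 0  ⇒  r_C1 = 14 (r>0 drops 1)
2. [C1‖L2]  r_C1² − 196 = 0  ⇒  r_C1 = 14 (r>0 drops 1)

14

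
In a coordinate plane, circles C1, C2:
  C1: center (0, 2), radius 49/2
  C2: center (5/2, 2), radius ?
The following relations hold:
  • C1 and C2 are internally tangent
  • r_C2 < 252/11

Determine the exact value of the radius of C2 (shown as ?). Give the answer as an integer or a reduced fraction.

1. [int C1,C2]  r_C2² − 49r_C2 + 594 = 0  ⇒  r_C2 = 22 or 27
2. given r_C2 < 252/11: keep 22

22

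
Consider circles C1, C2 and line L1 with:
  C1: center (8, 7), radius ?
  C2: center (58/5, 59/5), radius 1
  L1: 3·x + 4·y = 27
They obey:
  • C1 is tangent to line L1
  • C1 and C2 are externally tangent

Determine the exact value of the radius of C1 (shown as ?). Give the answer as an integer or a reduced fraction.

1. [C1‖L1]  r_C1² − 25 = 0  ⇒  r_C1 = 5 (r>0 drops 1)
2. [ext C1·C2]  r_C1² + 2r_C1 − 35 = 0  ⇒  r_C1 = 5 (r>0 drops 1)

5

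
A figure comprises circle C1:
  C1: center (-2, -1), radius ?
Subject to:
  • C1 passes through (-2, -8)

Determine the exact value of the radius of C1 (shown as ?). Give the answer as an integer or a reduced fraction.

1. [C1∋P]  r_C1² − 49 = 0  ⇒  r_C1 = 7 (r>0 drops 1)

7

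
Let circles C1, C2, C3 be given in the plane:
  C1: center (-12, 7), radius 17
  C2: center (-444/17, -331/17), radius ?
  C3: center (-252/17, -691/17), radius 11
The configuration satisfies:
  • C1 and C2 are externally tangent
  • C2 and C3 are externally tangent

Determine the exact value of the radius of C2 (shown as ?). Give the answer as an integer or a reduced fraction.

1. [ext C1·C2]  r_C2² + 34r_C2 − 611 = 0  ⇒  r_C2 = 13 (r>0 drops 1)
2. [ext C2·C3]  r_C2² + 22r_C2 − 455 = 0  ⇒  r_C2 = 13 (r>0 drops 1)

13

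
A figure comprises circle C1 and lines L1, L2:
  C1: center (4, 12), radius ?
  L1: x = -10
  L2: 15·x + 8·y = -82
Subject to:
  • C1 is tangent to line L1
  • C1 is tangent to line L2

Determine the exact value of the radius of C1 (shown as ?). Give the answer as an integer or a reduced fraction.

14

1. [C1‖L1]  r_C1² − 196 = 0  ⇒  r_C1 = 14 (r>0 drops 1)
2. [C1‖L2]  r_C1² − 196 = 0  ⇒  r_C1 = 14 (r>0 drops 1)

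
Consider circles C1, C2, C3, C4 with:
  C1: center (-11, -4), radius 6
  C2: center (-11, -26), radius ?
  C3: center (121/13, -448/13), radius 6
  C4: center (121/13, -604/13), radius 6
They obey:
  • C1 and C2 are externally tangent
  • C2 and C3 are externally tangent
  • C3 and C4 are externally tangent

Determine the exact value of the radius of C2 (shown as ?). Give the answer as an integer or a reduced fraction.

1. [ext C1·C2]  r_C2² + 12r_C2 − 448 = 0  ⇒  r_C2 = 16 (r>0 drops 1)
2. [ext C2·C3]  r_C2² + 12r_C2 − 448 = 0  ⇒  r_C2 = 16 (r>0 drops 1)

16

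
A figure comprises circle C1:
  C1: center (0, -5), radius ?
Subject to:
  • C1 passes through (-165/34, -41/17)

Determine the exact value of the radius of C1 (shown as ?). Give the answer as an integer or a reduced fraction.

11/2

1. [C1∋P]  r_C1² − 121/4 = 0  ⇒  r_C1 = 11/2 (r>0 drops 1)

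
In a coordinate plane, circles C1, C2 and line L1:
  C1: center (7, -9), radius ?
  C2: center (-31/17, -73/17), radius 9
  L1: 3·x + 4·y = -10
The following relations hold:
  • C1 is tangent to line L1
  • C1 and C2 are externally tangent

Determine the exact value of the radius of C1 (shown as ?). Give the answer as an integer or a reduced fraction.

1. [C1‖L1]  r_C1² − 1 = 0  ⇒  r_C1 = 1 (r>0 drops 1)
2. [ext C1·C2]  r_C1² + 18r_C1 − 19 = 0  ⇒  r_C1 = 1 (r>0 drops 1)

1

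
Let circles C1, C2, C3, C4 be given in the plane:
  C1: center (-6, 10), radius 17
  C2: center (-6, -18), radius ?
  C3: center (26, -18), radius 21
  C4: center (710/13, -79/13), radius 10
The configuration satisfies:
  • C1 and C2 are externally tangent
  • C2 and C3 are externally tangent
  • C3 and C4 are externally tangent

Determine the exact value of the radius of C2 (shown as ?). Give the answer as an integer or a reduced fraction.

11

1. [ext C1·C2]  r_C2² + 34r_C2 − 495 = 0  ⇒  r_C2 = 11 (r>0 drops 1)
2. [ext C2·C3]  r_C2² + 42r_C2 − 583 = 0  ⇒  r_C2 = 11 (r>0 drops 1)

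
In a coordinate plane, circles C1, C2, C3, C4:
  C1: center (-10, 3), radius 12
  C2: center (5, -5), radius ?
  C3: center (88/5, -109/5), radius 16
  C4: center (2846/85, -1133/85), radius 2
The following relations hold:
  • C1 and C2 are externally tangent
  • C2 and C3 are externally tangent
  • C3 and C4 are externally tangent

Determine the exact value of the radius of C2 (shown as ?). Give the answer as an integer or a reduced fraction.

1. [ext C1·C2]  r_C2² + 24r_C2 − 145 = 0  ⇒  r_C2 = 5 (r>0 drops 1)
2. [ext C2·C3]  r_C2² + 32r_C2 − 185 = 0  ⇒  r_C2 = 5 (r>0 drops 1)

5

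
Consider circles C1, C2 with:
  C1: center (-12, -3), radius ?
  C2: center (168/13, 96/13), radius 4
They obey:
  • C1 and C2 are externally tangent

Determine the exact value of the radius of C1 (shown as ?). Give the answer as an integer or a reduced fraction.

23

1. [ext C1·C2]  r_C1² + 8r_C1 − 713 = 0  ⇒  r_C1 = 23 (r>0 drops 1)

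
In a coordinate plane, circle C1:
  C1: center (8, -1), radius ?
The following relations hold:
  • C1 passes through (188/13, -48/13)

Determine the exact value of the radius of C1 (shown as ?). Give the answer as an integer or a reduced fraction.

1. [C1∋P]  r_C1² − 49 = 0  ⇒  r_C1 = 7 (r>0 drops 1)

7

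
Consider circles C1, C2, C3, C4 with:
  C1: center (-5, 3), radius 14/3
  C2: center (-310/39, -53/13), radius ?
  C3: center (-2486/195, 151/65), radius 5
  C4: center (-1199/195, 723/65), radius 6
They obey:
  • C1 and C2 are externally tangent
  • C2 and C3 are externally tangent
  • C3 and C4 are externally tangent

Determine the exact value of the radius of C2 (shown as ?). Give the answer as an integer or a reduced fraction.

3

1. [ext C1·C2]  r_C2² + (28/3)r_C2 − 37 = 0  ⇒  r_C2 = 3 (r>0 drops 1)
2. [ext C2·C3]  r_C2² + 10r_C2 − 39 = 0  ⇒  r_C2 = 3 (r>0 drops 1)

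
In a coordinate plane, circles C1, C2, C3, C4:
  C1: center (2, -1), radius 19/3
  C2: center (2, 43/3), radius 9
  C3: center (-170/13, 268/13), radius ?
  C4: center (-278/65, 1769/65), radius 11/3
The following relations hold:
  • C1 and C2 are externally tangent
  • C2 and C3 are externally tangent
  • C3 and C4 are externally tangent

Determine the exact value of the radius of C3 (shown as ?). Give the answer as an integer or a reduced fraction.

1. [ext C2·C3]  r_C3² + 18r_C3 − 1672/9 = 0  ⇒  r_C3 = 22/3 (r>0 drops 1)
2. [ext C3·C4]  r_C3² + (22/3)r_C3 − 968/9 = 0  ⇒  r_C3 = 22/3 (r>0 drops 1)

22/3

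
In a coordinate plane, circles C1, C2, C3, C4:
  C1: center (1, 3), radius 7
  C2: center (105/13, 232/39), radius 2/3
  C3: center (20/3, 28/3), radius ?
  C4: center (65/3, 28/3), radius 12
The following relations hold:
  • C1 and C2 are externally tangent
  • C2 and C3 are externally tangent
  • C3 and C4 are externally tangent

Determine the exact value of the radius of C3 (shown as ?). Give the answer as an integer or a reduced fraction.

1. [ext C2·C3]  r_C3² + (4/3)r_C3 − 13 = 0  ⇒  r_C3 = 3 (r>0 drops 1)
2. [ext C3·C4]  r_C3² + 24r_C3 − 81 = 0  ⇒  r_C3 = 3 (r>0 drops 1)

3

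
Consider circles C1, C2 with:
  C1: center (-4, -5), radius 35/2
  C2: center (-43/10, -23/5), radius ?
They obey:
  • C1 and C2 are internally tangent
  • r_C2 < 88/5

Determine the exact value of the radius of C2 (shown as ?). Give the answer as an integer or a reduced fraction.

1. [int C1,C2]  r_C2² − 35r_C2 + 306 = 0  ⇒  r_C2 = 17 or 18
2. given r_C2 < 88/5: keep 17

17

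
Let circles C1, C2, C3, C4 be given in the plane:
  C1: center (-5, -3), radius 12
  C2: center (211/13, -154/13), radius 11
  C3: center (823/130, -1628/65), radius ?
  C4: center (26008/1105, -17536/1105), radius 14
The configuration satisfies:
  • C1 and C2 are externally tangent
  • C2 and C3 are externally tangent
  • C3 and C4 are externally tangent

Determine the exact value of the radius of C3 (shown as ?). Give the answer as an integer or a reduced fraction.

1. [ext C2·C3]  r_C3² + 22r_C3 − 605/4 = 0  ⇒  r_C3 = 11/2 (r>0 drops 1)
2. [ext C3·C4]  r_C3² + 28r_C3 − 737/4 = 0  ⇒  r_C3 = 11/2 (r>0 drops 1)

11/2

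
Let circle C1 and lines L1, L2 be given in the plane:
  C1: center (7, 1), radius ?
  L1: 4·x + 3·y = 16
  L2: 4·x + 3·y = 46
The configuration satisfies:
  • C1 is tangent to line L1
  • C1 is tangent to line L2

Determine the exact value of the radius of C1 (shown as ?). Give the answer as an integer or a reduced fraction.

3

1. [C1‖L1]  r_C1² − 9 = 0  ⇒  r_C1 = 3 (r>0 drops 1)
2. [C1‖L2]  r_C1² − 9 = 0  ⇒  r_C1 = 3 (r>0 drops 1)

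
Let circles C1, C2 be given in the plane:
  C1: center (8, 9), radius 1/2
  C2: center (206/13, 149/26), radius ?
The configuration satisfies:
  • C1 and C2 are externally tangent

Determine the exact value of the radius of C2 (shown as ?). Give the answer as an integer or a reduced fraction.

1. [ext C1·C2]  r_C2² + 1r_C2 − 72 = 0  ⇒  r_C2 = 8 (r>0 drops 1)

8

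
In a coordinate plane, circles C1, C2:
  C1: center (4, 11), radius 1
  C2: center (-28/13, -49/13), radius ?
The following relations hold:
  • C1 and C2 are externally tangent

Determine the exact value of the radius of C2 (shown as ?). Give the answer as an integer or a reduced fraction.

1. [ext C1·C2]  r_C2² + 2r_C2 − 255 = 0  ⇒  r_C2 = 15 (r>0 drops 1)

15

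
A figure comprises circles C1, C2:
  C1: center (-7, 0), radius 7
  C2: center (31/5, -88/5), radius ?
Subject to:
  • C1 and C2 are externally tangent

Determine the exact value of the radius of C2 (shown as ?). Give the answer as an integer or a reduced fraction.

15

1. [ext C1·C2]  r_C2² + 14r_C2 − 435 = 0  ⇒  r_C2 = 15 (r>0 drops 1)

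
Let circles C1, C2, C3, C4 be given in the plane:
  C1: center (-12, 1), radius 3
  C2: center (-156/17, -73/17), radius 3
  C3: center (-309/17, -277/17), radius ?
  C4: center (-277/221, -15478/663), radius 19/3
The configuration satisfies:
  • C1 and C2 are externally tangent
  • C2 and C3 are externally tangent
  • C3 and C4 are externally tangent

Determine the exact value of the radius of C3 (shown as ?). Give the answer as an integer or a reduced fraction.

12

1. [ext C2·C3]  r_C3² + 6r_C3 − 216 = 0  ⇒  r_C3 = 12 (r>0 drops 1)
2. [ext C3·C4]  r_C3² + (38/3)r_C3 − 296 = 0  ⇒  r_C3 = 12 (r>0 drops 1)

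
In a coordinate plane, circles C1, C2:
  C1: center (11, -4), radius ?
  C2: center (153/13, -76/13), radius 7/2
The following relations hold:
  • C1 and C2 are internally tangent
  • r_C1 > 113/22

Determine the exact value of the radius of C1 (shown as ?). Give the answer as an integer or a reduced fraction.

1. [int C1,C2]  r_C1² − 7r_C1 + 33/4 = 0  ⇒  r_C1 = 3/2 or 11/2
2. given r_C1 > 113/22: keep 11/2

11/2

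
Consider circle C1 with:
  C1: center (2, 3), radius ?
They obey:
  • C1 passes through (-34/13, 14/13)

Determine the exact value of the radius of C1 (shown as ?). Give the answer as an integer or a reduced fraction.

1. [C1∋P]  r_C1² − 25 = 0  ⇒  r_C1 = 5 (r>0 drops 1)

5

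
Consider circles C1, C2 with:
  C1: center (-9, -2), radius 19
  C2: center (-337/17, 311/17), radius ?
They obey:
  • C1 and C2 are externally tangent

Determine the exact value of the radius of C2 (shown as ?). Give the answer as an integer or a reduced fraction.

4

1. [ext C1·C2]  r_C2² + 38r_C2 − 168 = 0  ⇒  r_C2 = 4 (r>0 drops 1)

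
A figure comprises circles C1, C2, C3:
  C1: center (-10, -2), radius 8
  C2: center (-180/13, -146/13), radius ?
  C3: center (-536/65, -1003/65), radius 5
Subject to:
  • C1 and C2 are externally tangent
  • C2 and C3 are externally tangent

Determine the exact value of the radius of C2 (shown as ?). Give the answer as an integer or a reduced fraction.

1. [ext C1·C2]  r_C2² + 16r_C2 − 36 = 0  ⇒  r_C2 = 2 (r>0 drops 1)
2. [ext C2·C3]  r_C2² + 10r_C2 − 24 = 0  ⇒  r_C2 = 2 (r>0 drops 1)

2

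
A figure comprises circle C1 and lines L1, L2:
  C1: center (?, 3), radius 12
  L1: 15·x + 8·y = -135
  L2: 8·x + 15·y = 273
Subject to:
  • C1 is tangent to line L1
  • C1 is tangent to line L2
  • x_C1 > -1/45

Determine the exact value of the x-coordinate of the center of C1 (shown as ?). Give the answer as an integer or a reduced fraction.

1. [C1‖L1]  x_C1² + (106/5)x_C1 − 363/5 = 0  ⇒  x_C1 = -121/5 or 3
2. [C1‖L2]  x_C1² − 57x_C1 + 162 = 0  ⇒  x_C1 = 3 or 54

3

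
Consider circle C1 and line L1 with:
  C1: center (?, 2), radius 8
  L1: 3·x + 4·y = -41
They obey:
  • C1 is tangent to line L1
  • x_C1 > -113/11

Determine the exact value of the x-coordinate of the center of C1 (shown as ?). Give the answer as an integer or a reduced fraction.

1. [C1‖L1]  x_C1² + (98/3)x_C1 + 89 = 0  ⇒  x_C1 = -89/3 or -3
2. given x_C1 > -113/11: keep -3

-3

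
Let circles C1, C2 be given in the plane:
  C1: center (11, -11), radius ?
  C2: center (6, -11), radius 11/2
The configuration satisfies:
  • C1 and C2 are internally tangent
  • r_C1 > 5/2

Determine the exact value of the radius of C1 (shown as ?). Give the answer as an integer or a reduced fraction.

1. [int C1,C2]  r_C1² − 11r_C1 + 21/4 = 0  ⇒  r_C1 = 1/2 or 21/2
2. given r_C1 > 5/2: keep 21/2

21/2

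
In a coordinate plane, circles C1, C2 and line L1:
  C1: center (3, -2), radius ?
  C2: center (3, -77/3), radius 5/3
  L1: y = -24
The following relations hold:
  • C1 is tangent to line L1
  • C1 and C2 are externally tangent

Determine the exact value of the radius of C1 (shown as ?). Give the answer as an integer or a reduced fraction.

22

1. [C1‖L1]  r_C1² − 484 = 0  ⇒  r_C1 = 22 (r>0 drops 1)
2. [ext C1·C2]  r_C1² + (10/3)r_C1 − 1672/3 = 0  ⇒  r_C1 = 22 (r>0 drops 1)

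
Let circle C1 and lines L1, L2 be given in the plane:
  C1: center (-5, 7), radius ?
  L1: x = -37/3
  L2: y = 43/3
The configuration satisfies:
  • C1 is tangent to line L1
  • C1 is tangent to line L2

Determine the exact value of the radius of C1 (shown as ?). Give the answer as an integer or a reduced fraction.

22/3

1. [C1‖L1]  r_C1² − 484/9 = 0  ⇒  r_C1 = 22/3 (r>0 drops 1)
2. [C1‖L2]  r_C1² − 484/9 = 0  ⇒  r_C1 = 22/3 (r>0 drops 1)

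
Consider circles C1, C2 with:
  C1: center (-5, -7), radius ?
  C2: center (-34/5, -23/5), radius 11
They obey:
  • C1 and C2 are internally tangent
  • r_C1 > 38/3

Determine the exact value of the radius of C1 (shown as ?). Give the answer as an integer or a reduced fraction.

14

1. [int C1,C2]  r_C1² − 22r_C1 + 112 = 0  ⇒  r_C1 = 8 or 14
2. given r_C1 > 38/3: keep 14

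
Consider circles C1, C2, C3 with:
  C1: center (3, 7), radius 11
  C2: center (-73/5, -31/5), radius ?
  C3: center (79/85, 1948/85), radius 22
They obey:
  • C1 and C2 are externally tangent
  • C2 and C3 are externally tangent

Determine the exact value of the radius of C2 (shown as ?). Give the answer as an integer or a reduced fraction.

1. [ext C1·C2]  r_C2² + 22r_C2 − 363 = 0  ⇒  r_C2 = 11 (r>0 drops 1)
2. [ext C2·C3]  r_C2² + 44r_C2 − 605 = 0  ⇒  r_C2 = 11 (r>0 drops 1)

11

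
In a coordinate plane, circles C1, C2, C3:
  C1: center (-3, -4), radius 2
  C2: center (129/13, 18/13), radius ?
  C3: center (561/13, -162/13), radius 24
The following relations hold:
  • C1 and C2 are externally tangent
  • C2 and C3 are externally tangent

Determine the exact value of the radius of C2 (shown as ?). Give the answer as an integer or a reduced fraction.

1. [ext C1·C2]  r_C2² + 4r_C2 − 192 = 0  ⇒  r_C2 = 12 (r>0 drops 1)
2. [ext C2·C3]  r_C2² + 48r_C2 − 720 = 0  ⇒  r_C2 = 12 (r>0 drops 1)

12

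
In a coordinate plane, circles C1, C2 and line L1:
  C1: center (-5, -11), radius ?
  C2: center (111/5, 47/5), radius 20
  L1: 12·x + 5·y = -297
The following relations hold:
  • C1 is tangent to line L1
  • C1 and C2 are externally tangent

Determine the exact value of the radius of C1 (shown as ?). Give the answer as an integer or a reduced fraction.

1. [C1‖L1]  r_C1² − 196 = 0  ⇒  r_C1 = 14 (r>0 drops 1)
2. [ext C1·C2]  r_C1² + 40r_C1 − 756 = 0  ⇒  r_C1 = 14 (r>0 drops 1)

14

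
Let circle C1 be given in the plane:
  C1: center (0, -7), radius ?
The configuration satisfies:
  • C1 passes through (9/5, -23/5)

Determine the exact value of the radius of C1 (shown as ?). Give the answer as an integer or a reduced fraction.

3

1. [C1∋P]  r_C1² − 9 = 0  ⇒  r_C1 = 3 (r>0 drops 1)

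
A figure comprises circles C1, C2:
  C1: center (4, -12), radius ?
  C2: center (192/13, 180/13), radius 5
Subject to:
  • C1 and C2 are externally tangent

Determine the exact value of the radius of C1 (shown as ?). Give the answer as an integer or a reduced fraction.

1. [ext C1·C2]  r_C1² + 10r_C1 − 759 = 0  ⇒  r_C1 = 23 (r>0 drops 1)

23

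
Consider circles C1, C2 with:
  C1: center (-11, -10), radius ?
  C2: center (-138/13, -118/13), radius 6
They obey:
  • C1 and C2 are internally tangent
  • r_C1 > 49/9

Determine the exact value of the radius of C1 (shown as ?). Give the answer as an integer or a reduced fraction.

7

1. [int C1,C2]  r_C1² − 12r_C1 + 35 = 0  ⇒  r_C1 = 5 or 7
2. given r_C1 > 49/9: keep 7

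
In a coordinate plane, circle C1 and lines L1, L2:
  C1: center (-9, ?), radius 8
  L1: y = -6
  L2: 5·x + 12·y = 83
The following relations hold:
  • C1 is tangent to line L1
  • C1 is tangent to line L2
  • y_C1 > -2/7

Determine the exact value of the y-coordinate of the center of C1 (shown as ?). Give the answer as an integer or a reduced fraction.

1. [C1‖L1]  y_C1² + 12y_C1 − 28 = 0  ⇒  y_C1 = -14 or 2
2. [C1‖L2]  y_C1² − (64/3)y_C1 + 116/3 = 0  ⇒  y_C1 = 2 or 58/3

2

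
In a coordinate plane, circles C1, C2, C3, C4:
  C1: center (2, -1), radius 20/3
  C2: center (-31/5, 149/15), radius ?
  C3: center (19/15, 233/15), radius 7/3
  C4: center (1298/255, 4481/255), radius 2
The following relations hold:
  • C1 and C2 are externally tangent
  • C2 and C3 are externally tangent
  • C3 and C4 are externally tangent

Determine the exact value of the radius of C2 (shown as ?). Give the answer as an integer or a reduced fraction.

7

1. [ext C1·C2]  r_C2² + (40/3)r_C2 − 427/3 = 0  ⇒  r_C2 = 7 (r>0 drops 1)
2. [ext C2·C3]  r_C2² + (14/3)r_C2 − 245/3 = 0  ⇒  r_C2 = 7 (r>0 drops 1)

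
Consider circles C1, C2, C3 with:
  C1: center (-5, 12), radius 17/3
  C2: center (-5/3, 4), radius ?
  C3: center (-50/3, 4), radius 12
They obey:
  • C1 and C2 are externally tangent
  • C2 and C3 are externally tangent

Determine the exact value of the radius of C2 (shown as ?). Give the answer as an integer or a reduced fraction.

1. [ext C1·C2]  r_C2² + (34/3)r_C2 − 43 = 0  ⇒  r_C2 = 3 (r>0 drops 1)
2. [ext C2·C3]  r_C2² + 24r_C2 − 81 = 0  ⇒  r_C2 = 3 (r>0 drops 1)

3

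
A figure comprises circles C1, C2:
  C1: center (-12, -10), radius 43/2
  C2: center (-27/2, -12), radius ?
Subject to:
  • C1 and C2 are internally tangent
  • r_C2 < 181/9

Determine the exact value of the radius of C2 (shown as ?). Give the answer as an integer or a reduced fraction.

1. [int C1,C2]  r_C2² − 43r_C2 + 456 = 0  ⇒  r_C2 = 19 or 24
2. given r_C2 < 181/9: keep 19

19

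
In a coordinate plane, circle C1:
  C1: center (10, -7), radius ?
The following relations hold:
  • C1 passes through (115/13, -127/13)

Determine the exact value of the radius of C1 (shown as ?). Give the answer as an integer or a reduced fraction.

1. [C1∋P]  r_C1² − 9 = 0  ⇒  r_C1 = 3 (r>0 drops 1)

3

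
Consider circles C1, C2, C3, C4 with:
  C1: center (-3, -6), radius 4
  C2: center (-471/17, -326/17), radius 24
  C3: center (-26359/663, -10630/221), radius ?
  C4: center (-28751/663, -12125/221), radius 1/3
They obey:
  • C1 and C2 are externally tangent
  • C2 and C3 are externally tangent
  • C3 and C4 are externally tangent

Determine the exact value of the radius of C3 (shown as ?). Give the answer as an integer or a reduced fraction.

1. [ext C2·C3]  r_C3² + 48r_C3 − 3652/9 = 0  ⇒  r_C3 = 22/3 (r>0 drops 1)
2. [ext C3·C4]  r_C3² + (2/3)r_C3 − 176/3 = 0  ⇒  r_C3 = 22/3 (r>0 drops 1)

22/3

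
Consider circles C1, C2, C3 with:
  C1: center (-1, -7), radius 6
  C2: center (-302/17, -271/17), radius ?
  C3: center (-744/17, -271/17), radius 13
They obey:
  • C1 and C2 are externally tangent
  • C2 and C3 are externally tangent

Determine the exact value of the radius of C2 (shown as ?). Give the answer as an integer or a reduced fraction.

1. [ext C1·C2]  r_C2² + 12r_C2 − 325 = 0  ⇒  r_C2 = 13 (r>0 drops 1)
2. [ext C2·C3]  r_C2² + 26r_C2 − 507 = 0  ⇒  r_C2 = 13 (r>0 drops 1)

13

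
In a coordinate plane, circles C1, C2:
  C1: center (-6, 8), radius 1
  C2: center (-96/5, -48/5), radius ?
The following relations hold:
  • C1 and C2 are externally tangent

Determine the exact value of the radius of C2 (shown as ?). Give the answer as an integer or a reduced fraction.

21

1. [ext C1·C2]  r_C2² + 2r_C2 − 483 = 0  ⇒  r_C2 = 21 (r>0 drops 1)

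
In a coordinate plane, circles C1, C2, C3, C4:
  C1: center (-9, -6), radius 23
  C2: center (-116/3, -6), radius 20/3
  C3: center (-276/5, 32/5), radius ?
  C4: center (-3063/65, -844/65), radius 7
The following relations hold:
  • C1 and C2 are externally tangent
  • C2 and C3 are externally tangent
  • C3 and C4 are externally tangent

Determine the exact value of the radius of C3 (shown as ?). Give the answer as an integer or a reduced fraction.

14

1. [ext C2·C3]  r_C3² + (40/3)r_C3 − 1148/3 = 0  ⇒  r_C3 = 14 (r>0 drops 1)
2. [ext C3·C4]  r_C3² + 14r_C3 − 392 = 0  ⇒  r_C3 = 14 (r>0 drops 1)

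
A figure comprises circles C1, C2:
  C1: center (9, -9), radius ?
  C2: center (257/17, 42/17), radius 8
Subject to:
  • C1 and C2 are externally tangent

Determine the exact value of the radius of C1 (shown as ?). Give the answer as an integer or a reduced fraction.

1. [ext C1·C2]  r_C1² + 16r_C1 − 105 = 0  ⇒  r_C1 = 5 (r>0 drops 1)

5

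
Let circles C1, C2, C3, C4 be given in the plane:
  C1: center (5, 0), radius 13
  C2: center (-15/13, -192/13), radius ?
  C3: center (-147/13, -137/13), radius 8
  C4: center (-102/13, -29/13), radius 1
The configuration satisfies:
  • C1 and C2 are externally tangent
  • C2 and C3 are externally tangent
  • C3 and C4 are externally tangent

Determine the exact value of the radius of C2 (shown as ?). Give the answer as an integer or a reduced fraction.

3

1. [ext C1·C2]  r_C2² + 26r_C2 − 87 = 0  ⇒  r_C2 = 3 (r>0 drops 1)
2. [ext C2·C3]  r_C2² + 16r_C2 − 57 = 0  ⇒  r_C2 = 3 (r>0 drops 1)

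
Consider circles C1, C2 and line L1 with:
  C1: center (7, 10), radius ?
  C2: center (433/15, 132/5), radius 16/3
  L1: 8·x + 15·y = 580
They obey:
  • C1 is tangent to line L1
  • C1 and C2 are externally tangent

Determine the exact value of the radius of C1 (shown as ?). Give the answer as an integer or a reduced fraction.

1. [C1‖L1]  r_C1² − 484 = 0  ⇒  r_C1 = 22 (r>0 drops 1)
2. [ext C1·C2]  r_C1² + (32/3)r_C1 − 2156/3 = 0  ⇒  r_C1 = 22 (r>0 drops 1)

22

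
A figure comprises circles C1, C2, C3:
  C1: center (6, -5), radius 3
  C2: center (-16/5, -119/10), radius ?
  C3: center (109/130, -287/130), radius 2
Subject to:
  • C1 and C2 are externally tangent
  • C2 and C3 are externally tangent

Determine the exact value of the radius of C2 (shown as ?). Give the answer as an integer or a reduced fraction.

1. [ext C1·C2]  r_C2² + 6r_C2 − 493/4 = 0  ⇒  r_C2 = 17/2 (r>0 drops 1)
2. [ext C2·C3]  r_C2² + 4r_C2 − 425/4 = 0  ⇒  r_C2 = 17/2 (r>0 drops 1)

17/2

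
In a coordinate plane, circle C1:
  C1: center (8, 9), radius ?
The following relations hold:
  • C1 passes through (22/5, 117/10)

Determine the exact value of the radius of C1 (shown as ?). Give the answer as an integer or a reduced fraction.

9/2

1. [C1∋P]  r_C1² − 81/4 = 0  ⇒  r_C1 = 9/2 (r>0 drops 1)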